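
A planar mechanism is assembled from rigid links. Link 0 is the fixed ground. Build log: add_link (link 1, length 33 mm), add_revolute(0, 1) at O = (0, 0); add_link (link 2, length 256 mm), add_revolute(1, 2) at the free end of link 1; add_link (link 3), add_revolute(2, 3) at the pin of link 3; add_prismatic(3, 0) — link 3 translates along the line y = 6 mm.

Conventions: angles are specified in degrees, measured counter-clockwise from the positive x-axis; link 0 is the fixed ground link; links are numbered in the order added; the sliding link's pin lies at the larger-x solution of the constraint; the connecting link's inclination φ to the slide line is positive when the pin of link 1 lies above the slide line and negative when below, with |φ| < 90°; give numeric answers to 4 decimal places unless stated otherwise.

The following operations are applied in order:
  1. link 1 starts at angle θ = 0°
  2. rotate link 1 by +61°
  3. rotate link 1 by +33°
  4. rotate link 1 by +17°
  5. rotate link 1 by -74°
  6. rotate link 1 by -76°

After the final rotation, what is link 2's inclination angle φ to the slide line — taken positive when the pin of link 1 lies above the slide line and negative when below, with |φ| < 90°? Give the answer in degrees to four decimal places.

geometry: r = 33 mm, L = 256 mm, e = 6 mm; θ starts at 0°
rotate link 1 by +61°: θ ← 0° +61° = 61°
rotate link 1 by +33°: θ ← 61° +33° = 94°
rotate link 1 by +17°: θ ← 94° +17° = 111°
rotate link 1 by -74°: θ ← 111° -74° = 37°
rotate link 1 by -76°: θ ← 37° -76° = -39°
h = r sin θ − e = -20.767573 − 6 = -26.767573
sin φ = h / L = -26.767573 / 256 = -0.10456083
φ = arcsin(-0.10456083) = -6.001865°

-6.0019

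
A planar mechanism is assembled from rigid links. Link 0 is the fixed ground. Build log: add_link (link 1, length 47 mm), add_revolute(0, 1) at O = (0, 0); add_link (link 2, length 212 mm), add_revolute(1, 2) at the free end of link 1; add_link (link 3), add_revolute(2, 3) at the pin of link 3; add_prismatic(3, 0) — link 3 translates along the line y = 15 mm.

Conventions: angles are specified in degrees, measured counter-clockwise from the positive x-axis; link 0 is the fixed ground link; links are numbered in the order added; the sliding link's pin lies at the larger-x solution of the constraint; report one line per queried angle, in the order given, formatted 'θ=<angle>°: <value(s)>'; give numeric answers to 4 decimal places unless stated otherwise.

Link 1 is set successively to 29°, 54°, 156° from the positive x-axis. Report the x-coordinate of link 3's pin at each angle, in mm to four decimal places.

geometry: r = 47 mm, L = 212 mm, e = 15 mm
θ=29°: crank pin P = (r cos θ, r sin θ) = (41.107126, 22.786052)
θ=29°: h = r sin θ − e = 22.786052 − 15 = 7.786052
θ=29°: x = r cos θ + √(L² − h²) = 41.107126 + 211.856974 = 252.964100
θ=54°: crank pin P = (r cos θ, r sin θ) = (27.625907, 38.023799)
θ=54°: h = r sin θ − e = 38.023799 − 15 = 23.023799
θ=54°: x = r cos θ + √(L² − h²) = 27.625907 + 210.746067 = 238.371974
θ=156°: crank pin P = (r cos θ, r sin θ) = (-42.936637, 19.116622)
θ=156°: h = r sin θ − e = 19.116622 − 15 = 4.116622
θ=156°: x = r cos θ + √(L² − h²) = -42.936637 + 211.960028 = 169.023391

θ=29°: 252.9641
θ=54°: 238.3720
θ=156°: 169.0234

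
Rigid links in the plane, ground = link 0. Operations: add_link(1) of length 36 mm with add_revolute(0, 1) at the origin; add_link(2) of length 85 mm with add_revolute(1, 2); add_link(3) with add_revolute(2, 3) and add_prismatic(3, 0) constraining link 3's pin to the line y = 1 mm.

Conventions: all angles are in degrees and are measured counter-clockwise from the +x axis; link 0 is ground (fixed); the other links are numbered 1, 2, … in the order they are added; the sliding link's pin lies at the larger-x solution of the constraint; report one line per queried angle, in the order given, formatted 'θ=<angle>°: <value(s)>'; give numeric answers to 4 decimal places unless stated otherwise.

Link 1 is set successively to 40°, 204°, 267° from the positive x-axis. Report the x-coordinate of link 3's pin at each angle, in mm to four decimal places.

geometry: r = 36 mm, L = 85 mm, e = 1 mm
θ=40°: crank pin P = (r cos θ, r sin θ) = (27.577600, 23.140354)
θ=40°: h = r sin θ − e = 23.140354 − 1 = 22.140354
θ=40°: x = r cos θ + √(L² − h²) = 27.577600 + 82.065856 = 109.643456
θ=204°: crank pin P = (r cos θ, r sin θ) = (-32.887636, -14.642519)
θ=204°: h = r sin θ − e = -14.642519 − 1 = -15.642519
θ=204°: x = r cos θ + √(L² − h²) = -32.887636 + 83.548259 = 50.660623
θ=267°: crank pin P = (r cos θ, r sin θ) = (-1.884094, -35.950663)
θ=267°: h = r sin θ − e = -35.950663 − 1 = -36.950663
θ=267°: x = r cos θ + √(L² − h²) = -1.884094 + 76.548341 = 74.664246

θ=40°: 109.6435
θ=204°: 50.6606
θ=267°: 74.6642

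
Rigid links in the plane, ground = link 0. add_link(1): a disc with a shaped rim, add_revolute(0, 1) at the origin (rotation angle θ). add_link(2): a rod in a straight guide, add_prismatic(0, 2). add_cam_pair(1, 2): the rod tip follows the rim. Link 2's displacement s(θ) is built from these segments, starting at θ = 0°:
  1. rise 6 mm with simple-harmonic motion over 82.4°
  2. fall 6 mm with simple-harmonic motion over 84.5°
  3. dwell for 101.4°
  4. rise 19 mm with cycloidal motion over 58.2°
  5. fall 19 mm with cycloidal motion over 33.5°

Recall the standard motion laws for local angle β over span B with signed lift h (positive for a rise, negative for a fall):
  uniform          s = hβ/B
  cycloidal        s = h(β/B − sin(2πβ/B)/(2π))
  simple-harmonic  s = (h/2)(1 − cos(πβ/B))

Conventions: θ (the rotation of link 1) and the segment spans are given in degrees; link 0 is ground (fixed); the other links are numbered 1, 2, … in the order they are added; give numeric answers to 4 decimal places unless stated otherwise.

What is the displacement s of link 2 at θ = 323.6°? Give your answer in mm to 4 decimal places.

segment 1 (0° to 82.4°, simple-harmonic, h = 6) is passed completely: s = 0.0000 + (6) = 6.0000
segment 2 (82.4° to 166.9°, simple-harmonic, h = -6) is passed completely: s = 6.0000 + (-6) = 0.0000
segment 3 (166.9° to 268.3°, dwell): s unchanged at 0.0000
θ = 323.6° falls in segment 4 (268.3° to 326.5°, cycloidal, h = 19): β = 323.6 − 268.3 = 55.3°, B = 58.2°; Δs = 19·(0.9502 − sin(2π·0.9502)/(2π)) = 18.9846; s = 0.0000 + 18.9846 = 18.9846

18.9846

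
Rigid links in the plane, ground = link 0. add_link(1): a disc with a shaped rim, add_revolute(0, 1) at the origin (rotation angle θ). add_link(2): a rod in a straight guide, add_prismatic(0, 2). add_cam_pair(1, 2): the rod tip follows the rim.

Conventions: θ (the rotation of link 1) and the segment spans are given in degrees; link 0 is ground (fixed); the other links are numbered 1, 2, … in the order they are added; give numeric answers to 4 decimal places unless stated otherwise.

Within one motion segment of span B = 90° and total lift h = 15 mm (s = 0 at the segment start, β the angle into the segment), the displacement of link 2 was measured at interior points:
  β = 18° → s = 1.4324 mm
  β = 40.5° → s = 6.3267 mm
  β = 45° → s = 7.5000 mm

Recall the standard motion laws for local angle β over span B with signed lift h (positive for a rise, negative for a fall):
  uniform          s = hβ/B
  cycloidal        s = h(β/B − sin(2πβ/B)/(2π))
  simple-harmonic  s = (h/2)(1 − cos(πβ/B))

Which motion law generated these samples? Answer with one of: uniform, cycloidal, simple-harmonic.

candidates at β/B = r: uniform s = h·r (linear in β); cycloidal s = h·(r − sin(2πr)/(2π)); simple-harmonic s = (h/2)(1 − cos(πr))
β=18°: printed 1.4324 | uniform 3.0000, cycloidal 0.7295, simple-harmonic 1.4324
β=40.5°: printed 6.3267 | uniform 6.7500, cycloidal 6.0123, simple-harmonic 6.3267
β=45°: printed 7.5000 | uniform 7.5000, cycloidal 7.5000, simple-harmonic 7.5000
only one law matches every sample → simple-harmonic

simple-harmonic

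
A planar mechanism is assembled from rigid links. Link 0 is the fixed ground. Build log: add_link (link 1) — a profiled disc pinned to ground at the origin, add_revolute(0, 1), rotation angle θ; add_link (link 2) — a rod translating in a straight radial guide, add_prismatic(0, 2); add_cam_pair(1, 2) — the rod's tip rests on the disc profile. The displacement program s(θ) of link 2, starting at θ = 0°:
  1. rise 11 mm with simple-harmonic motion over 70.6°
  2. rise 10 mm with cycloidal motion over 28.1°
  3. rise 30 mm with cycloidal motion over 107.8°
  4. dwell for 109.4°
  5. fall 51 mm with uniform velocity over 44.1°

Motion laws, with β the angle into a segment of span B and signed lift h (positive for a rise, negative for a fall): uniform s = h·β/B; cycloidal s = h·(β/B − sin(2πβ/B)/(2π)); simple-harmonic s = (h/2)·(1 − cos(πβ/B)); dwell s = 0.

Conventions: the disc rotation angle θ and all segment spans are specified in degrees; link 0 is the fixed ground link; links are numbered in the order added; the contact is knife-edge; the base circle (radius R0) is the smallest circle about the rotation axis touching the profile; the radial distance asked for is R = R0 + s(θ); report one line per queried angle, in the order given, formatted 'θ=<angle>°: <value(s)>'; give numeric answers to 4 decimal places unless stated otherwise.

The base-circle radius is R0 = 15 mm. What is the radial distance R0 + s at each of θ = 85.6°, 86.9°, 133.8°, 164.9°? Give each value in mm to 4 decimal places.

seg 1 [0°–70.6°] simple-harmonic, h=11: full span → s += 11 → s = 11.0000
seg 2 [70.6°–98.7°] cycloidal, h=10: θ=85.6° here. β=15, B=28.1. 10·(0.5338 − sin(2π·0.5338)/(2π)) = 5.6736 → s = 16.6736
seg 2 [70.6°–98.7°] cycloidal, h=10: θ=86.9° here. β=16.3, B=28.1. 10·(0.5801 − sin(2π·0.5801)/(2π)) = 6.5681 → s = 17.5681
seg 2 [70.6°–98.7°] cycloidal, h=10: full span → s += 10 → s = 21.0000
seg 3 [98.7°–206.5°] cycloidal, h=30: θ=133.8° here. β=35.1, B=107.8. 30·(0.3256 − sin(2π·0.3256)/(2π)) = 5.5221 → s = 26.5221
seg 3 [98.7°–206.5°] cycloidal, h=30: θ=164.9° here. β=66.2, B=107.8. 30·(0.6141 − sin(2π·0.6141)/(2π)) = 21.5602 → s = 42.5602
θ=85.6°: R = R0 + s = 15 + 16.6736 = 31.6736
θ=86.9°: R = R0 + s = 15 + 17.5681 = 32.5681
θ=133.8°: R = R0 + s = 15 + 26.5221 = 41.5221
θ=164.9°: R = R0 + s = 15 + 42.5602 = 57.5602

θ=85.6°: 31.6736
θ=86.9°: 32.5681
θ=133.8°: 41.5221
θ=164.9°: 57.5602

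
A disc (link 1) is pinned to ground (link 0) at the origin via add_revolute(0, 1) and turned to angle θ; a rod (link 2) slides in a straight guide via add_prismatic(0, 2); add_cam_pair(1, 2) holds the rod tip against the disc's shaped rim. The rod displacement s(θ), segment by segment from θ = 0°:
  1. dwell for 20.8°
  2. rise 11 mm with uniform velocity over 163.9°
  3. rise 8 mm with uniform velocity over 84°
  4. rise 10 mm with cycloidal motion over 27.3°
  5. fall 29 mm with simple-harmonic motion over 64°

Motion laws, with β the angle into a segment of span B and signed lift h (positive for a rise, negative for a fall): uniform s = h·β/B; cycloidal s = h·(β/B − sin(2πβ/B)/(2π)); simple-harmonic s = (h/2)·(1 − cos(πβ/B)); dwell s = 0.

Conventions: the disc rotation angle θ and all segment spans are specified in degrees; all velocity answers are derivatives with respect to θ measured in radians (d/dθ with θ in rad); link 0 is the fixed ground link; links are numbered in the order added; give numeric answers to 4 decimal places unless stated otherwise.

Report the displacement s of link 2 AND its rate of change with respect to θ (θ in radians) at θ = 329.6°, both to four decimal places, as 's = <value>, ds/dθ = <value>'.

segment 1 (0° to 20.8°, dwell): s unchanged at 0.0000
segment 2 (20.8° to 184.7°, uniform, h = 11) is passed completely: s = 0.0000 + (11) = 11.0000
segment 3 (184.7° to 268.7°, uniform, h = 8) is passed completely: s = 11.0000 + (8) = 19.0000
segment 4 (268.7° to 296°, cycloidal, h = 10) is passed completely: s = 19.0000 + (10) = 29.0000
θ = 329.6° falls in segment 5 (296° to 360°, simple-harmonic, h = -29): β = 329.6 − 296 = 33.6°, B = 64°; Δs = -29/2·(1 − cos(π·0.5250)) = -15.6377; s = 29.0000 − 15.6377 = 13.3623
velocity in seg [296°–360°] (simple-harmonic), θ in radians: β = 33.6° = 0.5864 rad, B = 64° = 1.1170 rad; ds/dθ = (πh/(2B)) sin(πβ/B) = (π·(-29)/(2·1.1170)) sin(π·0.5250) = -40.655535 mm/rad

s = 13.3623, ds/dθ = -40.6555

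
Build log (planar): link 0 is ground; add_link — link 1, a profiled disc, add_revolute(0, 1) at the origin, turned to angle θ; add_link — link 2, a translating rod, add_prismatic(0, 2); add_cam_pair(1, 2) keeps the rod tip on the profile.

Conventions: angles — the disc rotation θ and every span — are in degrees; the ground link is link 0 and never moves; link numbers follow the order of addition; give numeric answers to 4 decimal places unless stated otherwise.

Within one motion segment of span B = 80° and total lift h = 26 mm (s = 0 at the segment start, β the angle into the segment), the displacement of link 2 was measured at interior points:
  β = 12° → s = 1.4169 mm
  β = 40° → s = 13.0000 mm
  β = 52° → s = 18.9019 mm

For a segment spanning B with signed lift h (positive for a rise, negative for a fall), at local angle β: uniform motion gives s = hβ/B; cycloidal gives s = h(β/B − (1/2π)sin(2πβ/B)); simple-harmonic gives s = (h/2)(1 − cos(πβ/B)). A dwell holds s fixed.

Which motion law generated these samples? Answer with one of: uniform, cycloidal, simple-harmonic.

candidates at β/B = r: uniform s = h·r (linear in β); cycloidal s = h·(r − sin(2πr)/(2π)); simple-harmonic s = (h/2)(1 − cos(πr))
β=12°: printed 1.4169 | uniform 3.9000, cycloidal 0.5523, simple-harmonic 1.4169
β=40°: printed 13.0000 | uniform 13.0000, cycloidal 13.0000, simple-harmonic 13.0000
β=52°: printed 18.9019 | uniform 16.9000, cycloidal 20.2477, simple-harmonic 18.9019
only one law matches every sample → simple-harmonic

simple-harmonic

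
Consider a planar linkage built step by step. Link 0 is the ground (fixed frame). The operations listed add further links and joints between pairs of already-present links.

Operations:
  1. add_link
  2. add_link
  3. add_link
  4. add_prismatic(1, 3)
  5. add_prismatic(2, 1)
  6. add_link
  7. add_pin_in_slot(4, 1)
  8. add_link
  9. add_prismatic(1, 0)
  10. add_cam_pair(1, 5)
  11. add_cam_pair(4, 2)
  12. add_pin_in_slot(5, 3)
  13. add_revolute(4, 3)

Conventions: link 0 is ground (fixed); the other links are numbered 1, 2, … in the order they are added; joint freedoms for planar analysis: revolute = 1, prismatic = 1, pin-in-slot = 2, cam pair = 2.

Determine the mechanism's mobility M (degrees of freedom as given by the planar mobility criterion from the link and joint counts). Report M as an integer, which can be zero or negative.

ground; <1,0,0>
#1 <2,0,0>
#2 <3,0,0>
#3 <4,0,0>
P:1↔3 J1 <4,1,0>
P:2↔1 J1 <4,2,0>
#4 <5,2,0>
PS:4↔1 J2 <5,2,1>
#5 <6,2,1>
P:1↔0 J1 <6,3,1>
C:1↔5 J2 <6,3,2>
C:4↔2 J2 <6,3,3>
PS:5↔3 J2 <6,3,4>
R:4↔3 J1 <6,4,4>
3×5 − 2×4 − 1×4 = 3

M = 3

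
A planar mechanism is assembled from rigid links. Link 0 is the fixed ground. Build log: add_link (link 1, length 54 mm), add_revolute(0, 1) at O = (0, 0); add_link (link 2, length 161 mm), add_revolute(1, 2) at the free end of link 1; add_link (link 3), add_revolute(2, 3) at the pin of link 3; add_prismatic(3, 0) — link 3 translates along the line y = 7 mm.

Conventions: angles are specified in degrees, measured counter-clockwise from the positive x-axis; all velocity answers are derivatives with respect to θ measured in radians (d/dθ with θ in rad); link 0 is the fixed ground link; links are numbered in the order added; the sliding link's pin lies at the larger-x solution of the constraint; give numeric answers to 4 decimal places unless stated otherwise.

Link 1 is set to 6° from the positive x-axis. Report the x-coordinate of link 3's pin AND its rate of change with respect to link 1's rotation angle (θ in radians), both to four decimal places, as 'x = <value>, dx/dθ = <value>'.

geometry: r = 54 mm, L = 161 mm, e = 7 mm
crank pin P = (r cos θ, r sin θ) = (53.704182, 5.644537)
h = r sin θ − e = 5.644537 − 7 = -1.355463
x = r cos θ + √(L² − h²) = 53.704182 + 160.994294 = 214.698476
dx/dθ = −r sin θ − h·r cos θ/√(L² − h²) (θ in radians; h = -1.355463) = -5.192384

x = 214.6985, dx/dθ = -5.1924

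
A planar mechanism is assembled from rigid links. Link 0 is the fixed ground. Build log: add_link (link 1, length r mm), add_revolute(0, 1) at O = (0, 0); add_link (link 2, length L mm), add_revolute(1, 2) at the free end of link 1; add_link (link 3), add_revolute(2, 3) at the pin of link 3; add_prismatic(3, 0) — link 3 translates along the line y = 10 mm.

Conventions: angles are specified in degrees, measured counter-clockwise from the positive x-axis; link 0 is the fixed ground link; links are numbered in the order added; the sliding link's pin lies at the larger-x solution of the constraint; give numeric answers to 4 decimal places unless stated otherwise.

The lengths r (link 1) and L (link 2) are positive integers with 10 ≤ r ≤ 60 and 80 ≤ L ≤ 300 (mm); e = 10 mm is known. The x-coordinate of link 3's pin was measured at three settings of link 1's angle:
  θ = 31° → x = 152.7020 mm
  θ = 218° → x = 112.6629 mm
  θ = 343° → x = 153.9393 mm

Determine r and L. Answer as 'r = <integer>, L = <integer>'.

constraint per measurement: (x − r cos θ)² + (r sin θ − e)² = L²
subtracting the θ₁ and θ₂ equations cancels the r² and L² terms:
r = (x₁² − x₂²) / (2[(x₁cos θ₁ + e sin θ₁) − (x₂cos θ₂ + e sin θ₂)]) = 23.0000 → r = 23
L² = (x₁ − r cos θ₁)² + (r sin θ₁ − e)² = 17688.9899 → L = 133.0000 → L = 133
check at θ₃=343°: x = 153.9393 (printed 153.9393) ✓

r = 23, L = 133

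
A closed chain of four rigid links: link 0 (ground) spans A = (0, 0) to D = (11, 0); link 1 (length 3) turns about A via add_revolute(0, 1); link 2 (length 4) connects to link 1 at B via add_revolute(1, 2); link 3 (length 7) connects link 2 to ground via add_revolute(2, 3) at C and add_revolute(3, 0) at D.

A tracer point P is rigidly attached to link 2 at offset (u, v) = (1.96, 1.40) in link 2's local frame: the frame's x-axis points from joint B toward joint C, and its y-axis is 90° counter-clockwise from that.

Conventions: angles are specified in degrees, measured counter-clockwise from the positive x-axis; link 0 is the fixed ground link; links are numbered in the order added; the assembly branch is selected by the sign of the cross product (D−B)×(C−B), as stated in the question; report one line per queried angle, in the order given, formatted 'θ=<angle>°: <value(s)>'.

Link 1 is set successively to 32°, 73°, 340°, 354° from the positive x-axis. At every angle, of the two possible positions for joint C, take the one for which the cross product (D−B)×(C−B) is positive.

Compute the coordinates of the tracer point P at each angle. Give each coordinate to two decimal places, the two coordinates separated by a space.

A=(0,0), D=(11.00,0)
θ=32°: B = A + 3.00·(cos32°, sin32°) = (2.5441, 1.5898)
θ=32°: |BD| = 8.6040
θ=32°: circle(B,4.00) ∩ circle(D,7.00): a=2.3843, h=3.2117
θ=32°:   candidates: C₊=(5.4808,4.3056) cross=27.634; C₋=(4.2940,-2.0072) cross=-27.634
θ=32°:   branch + wants cross > 0 → take C=(5.4808,4.3056) (cross=27.634)
θ=32°: ex = (C−B)/|BC| = (0.7342,0.6790); ey = (-0.6790,0.7342)
θ=32°: P = B + 1.96·ex + 1.40·ey = (3.0326,3.9484)
θ=73°: B = A + 3.00·(cos73°, sin73°) = (0.8771, 2.8689)
θ=73°: |BD| = 10.5216
θ=73°: circle(B,4.00) ∩ circle(D,7.00): a=3.6926, h=1.5378
θ=73°:   candidates: C₊=(4.8491,3.3416) cross=16.180; C₋=(4.0105,0.3825) cross=-16.180
θ=73°:   branch + wants cross > 0 → take C=(4.8491,3.3416) (cross=16.180)
θ=73°: ex = (C−B)/|BC| = (0.9930,0.1182); ey = (-0.1182,0.9930)
θ=73°: P = B + 1.96·ex + 1.40·ey = (2.6579,4.4907)
θ=340°: B = A + 3.00·(cos340°, sin340°) = (2.8191, -1.0261)
θ=340°: |BD| = 8.2450
θ=340°: circle(B,4.00) ∩ circle(D,7.00): a=2.1213, h=3.3912
θ=340°:   candidates: C₊=(4.5019,2.6027) cross=27.960; C₋=(5.3459,-4.1269) cross=-27.960
θ=340°:   branch + wants cross > 0 → take C=(4.5019,2.6027) (cross=27.960)
θ=340°: ex = (C−B)/|BC| = (0.4207,0.9072); ey = (-0.9072,0.4207)
θ=340°: P = B + 1.96·ex + 1.40·ey = (2.3736,1.3410)
θ=354°: B = A + 3.00·(cos354°, sin354°) = (2.9836, -0.3136)
θ=354°: |BD| = 8.0226
θ=354°: circle(B,4.00) ∩ circle(D,7.00): a=1.9546, h=3.4899
θ=354°:   candidates: C₊=(4.8002,3.2501) cross=27.998; C₋=(5.0731,-3.7244) cross=-27.998
θ=354°:   branch + wants cross > 0 → take C=(4.8002,3.2501) (cross=27.998)
θ=354°: ex = (C−B)/|BC| = (0.4542,0.8909); ey = (-0.8909,0.4542)
θ=354°: P = B + 1.96·ex + 1.40·ey = (2.6265,2.0684)

θ=32°: 3.03 3.95
θ=73°: 2.66 4.49
θ=340°: 2.37 1.34
θ=354°: 2.63 2.07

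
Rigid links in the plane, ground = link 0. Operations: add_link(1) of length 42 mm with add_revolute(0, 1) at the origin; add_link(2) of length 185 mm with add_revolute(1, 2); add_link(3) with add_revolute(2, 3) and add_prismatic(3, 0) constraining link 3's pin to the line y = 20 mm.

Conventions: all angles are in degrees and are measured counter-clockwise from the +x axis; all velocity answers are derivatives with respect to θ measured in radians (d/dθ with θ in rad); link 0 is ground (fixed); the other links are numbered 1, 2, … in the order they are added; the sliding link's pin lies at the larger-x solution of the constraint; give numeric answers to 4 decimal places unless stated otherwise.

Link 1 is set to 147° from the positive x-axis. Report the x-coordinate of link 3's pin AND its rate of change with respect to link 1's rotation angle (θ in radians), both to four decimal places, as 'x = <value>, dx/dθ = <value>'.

geometry: r = 42 mm, L = 185 mm, e = 20 mm
crank pin P = (r cos θ, r sin θ) = (-35.224164, 22.874839)
h = r sin θ − e = 22.874839 − 20 = 2.874839
x = r cos θ + √(L² − h²) = -35.224164 + 184.977662 = 149.753498
dx/dθ = −r sin θ − h·r cos θ/√(L² − h²) (θ in radians; h = 2.874839) = -22.327401

x = 149.7535, dx/dθ = -22.3274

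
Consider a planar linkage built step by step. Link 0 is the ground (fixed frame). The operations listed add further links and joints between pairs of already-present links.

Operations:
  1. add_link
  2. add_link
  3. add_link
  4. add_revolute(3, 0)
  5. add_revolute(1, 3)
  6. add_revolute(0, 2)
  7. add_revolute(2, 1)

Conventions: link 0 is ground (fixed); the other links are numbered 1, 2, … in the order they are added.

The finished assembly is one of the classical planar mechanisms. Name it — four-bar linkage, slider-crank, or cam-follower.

links: 4 (incl. ground); joints: 4 revolute, 0 prismatic, 0 higher (cam) pair, forming one closed loop
4 links in a single 4R loop → four-bar linkage

four-bar linkage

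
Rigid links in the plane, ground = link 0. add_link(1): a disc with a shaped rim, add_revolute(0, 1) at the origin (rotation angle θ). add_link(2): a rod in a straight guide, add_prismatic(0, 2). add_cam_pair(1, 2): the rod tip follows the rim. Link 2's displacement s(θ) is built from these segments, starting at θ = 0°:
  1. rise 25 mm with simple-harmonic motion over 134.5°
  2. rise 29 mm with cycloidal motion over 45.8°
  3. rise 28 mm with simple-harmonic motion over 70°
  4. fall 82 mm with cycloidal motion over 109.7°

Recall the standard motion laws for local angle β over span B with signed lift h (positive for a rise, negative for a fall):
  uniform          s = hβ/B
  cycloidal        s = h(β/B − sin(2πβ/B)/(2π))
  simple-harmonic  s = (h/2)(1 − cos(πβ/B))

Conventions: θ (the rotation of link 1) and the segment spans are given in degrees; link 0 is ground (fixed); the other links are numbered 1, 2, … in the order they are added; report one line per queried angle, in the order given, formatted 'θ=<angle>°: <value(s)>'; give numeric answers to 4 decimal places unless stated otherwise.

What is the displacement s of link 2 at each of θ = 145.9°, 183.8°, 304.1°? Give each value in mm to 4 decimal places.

segment 1 (0° to 134.5°, simple-harmonic, h = 25) is passed completely: s = 0.0000 + (25) = 25.0000
θ = 145.9° falls in segment 2 (134.5° to 180.3°, cycloidal, h = 29): β = 145.9 − 134.5 = 11.4°, B = 45.8°; Δs = 29·(0.2489 − sin(2π·0.2489)/(2π)) = 2.6030; s = 25.0000 + 2.6030 = 27.6030
segment 2 (134.5° to 180.3°, cycloidal, h = 29) is passed completely: s = 25.0000 + (29) = 54.0000
θ = 183.8° falls in segment 3 (180.3° to 250.3°, simple-harmonic, h = 28): β = 183.8 − 180.3 = 3.5°, B = 70°; Δs = 28/2·(1 − cos(π·0.0500)) = 0.1724; s = 54.0000 + 0.1724 = 54.1724
segment 3 (180.3° to 250.3°, simple-harmonic, h = 28) is passed completely: s = 54.0000 + (28) = 82.0000
θ = 304.1° falls in segment 4 (250.3° to 360°, cycloidal, h = -82): β = 304.1 − 250.3 = 53.8°, B = 109.7°; Δs = -82·(0.4904 − sin(2π·0.4904)/(2π)) = -39.4307; s = 82.0000 − 39.4307 = 42.5693

θ=145.9°: 27.6030
θ=183.8°: 54.1724
θ=304.1°: 42.5693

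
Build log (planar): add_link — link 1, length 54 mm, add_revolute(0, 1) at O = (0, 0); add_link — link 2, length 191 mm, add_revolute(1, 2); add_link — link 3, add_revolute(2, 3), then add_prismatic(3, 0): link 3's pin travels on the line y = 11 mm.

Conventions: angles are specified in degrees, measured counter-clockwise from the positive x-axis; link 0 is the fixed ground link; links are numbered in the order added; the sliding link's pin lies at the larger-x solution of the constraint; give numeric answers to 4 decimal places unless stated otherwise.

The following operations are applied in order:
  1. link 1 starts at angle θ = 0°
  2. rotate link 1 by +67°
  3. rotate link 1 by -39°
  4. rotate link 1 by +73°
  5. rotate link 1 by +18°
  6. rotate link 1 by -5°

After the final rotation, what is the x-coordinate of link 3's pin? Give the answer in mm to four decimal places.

geometry: r = 54 mm, L = 191 mm, e = 11 mm; θ starts at 0°
rotate link 1 by +67°: θ ← 0° +67° = 67°
rotate link 1 by -39°: θ ← 67° -39° = 28°
rotate link 1 by +73°: θ ← 28° +73° = 101°
rotate link 1 by +18°: θ ← 101° +18° = 119°
rotate link 1 by -5°: θ ← 119° -5° = 114°
crank pin P = (r cos θ, r sin θ) = (-21.963779, 49.331455)
h = r sin θ − e = 49.331455 − 11 = 38.331455
x = r cos θ + √(L² − h²) = -21.963779 + 187.114135 = 165.150356

165.1504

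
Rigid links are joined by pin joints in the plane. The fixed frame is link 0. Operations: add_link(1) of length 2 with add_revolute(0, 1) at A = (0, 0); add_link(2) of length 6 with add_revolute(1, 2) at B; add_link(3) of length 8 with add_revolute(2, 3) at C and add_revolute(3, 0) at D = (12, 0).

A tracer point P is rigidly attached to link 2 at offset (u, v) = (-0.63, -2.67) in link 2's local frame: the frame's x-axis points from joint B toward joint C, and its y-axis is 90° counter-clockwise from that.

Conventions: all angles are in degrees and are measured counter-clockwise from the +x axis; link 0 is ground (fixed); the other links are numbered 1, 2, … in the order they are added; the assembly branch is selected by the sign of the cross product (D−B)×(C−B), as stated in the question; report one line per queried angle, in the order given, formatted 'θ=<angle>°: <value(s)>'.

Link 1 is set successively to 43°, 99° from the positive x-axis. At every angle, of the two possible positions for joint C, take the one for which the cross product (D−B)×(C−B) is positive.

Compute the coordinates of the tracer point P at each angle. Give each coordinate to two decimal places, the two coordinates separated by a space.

A=(0,0), D=(12.00,0)
θ=43°: B = A + 2.00·(cos43°, sin43°) = (1.4627, 1.3640)
θ=43°: |BD| = 10.6252
θ=43°: circle(B,6.00) ∩ circle(D,8.00): a=3.9950, h=4.4766
θ=43°:   candidates: C₊=(5.9993,5.2907) cross=47.565; C₋=(4.8500,-3.5884) cross=-47.565
θ=43°:   branch + wants cross > 0 → take C=(5.9993,5.2907) (cross=47.565)
θ=43°: ex = (C−B)/|BC| = (0.7561,0.6545); ey = (-0.6545,0.7561)
θ=43°: P = B + -0.63·ex + -2.67·ey = (2.7338,-1.0671)
θ=99°: B = A + 2.00·(cos99°, sin99°) = (-0.3129, 1.9754)
θ=99°: |BD| = 12.4703
θ=99°: circle(B,6.00) ∩ circle(D,8.00): a=5.1125, h=3.1404
θ=99°:   candidates: C₊=(5.2325,4.2663) cross=39.162; C₋=(4.2376,-1.9353) cross=-39.162
θ=99°:   branch + wants cross > 0 → take C=(5.2325,4.2663) (cross=39.162)
θ=99°: ex = (C−B)/|BC| = (0.9242,0.3818); ey = (-0.3818,0.9242)
θ=99°: P = B + -0.63·ex + -2.67·ey = (0.1243,-0.7329)

θ=43°: 2.73 -1.07
θ=99°: 0.12 -0.73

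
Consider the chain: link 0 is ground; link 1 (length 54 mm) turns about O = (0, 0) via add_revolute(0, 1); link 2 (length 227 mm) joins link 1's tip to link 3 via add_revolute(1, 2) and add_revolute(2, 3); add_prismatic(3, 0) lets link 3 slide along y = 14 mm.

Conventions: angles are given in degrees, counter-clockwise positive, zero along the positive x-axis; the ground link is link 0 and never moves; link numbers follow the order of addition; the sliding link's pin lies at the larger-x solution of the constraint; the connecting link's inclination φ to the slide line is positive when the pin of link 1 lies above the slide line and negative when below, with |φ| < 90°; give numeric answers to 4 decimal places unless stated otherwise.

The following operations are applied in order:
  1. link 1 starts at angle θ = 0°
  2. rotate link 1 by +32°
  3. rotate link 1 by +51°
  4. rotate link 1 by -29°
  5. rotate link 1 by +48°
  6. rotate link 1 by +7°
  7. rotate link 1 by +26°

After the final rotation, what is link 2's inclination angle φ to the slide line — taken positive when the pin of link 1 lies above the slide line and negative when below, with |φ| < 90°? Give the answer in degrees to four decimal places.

geometry: r = 54 mm, L = 227 mm, e = 14 mm; θ starts at 0°
rotate link 1 by +32°: θ ← 0° +32° = 32°
rotate link 1 by +51°: θ ← 32° +51° = 83°
rotate link 1 by -29°: θ ← 83° -29° = 54°
rotate link 1 by +48°: θ ← 54° +48° = 102°
rotate link 1 by +7°: θ ← 102° +7° = 109°
rotate link 1 by +26°: θ ← 109° +26° = 135°
h = r sin θ − e = 38.183766 − 14 = 24.183766
sin φ = h / L = 24.183766 / 227 = 0.10653641
φ = arcsin(0.10653641) = 6.115693°

6.1157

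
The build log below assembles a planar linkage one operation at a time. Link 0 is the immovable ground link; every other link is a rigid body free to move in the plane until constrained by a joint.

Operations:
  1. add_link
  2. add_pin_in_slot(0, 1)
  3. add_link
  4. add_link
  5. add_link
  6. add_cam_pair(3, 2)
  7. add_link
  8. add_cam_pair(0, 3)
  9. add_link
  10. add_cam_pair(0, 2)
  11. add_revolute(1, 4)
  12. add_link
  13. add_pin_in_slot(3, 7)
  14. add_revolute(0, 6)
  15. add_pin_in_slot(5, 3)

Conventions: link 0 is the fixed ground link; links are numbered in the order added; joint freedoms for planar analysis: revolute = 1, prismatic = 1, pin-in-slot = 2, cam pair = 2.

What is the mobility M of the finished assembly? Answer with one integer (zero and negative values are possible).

(L,J1,J2)=(1,0,0); link0 fixed
link1: (2,0,0)
PS 0-1 [J2]: (2,0,1)
link2: (3,0,1)
link3: (4,0,1)
link4: (5,0,1)
C 3-2 [J2]: (5,0,2)
link5: (6,0,2)
C 0-3 [J2]: (6,0,3)
link6: (7,0,3)
C 0-2 [J2]: (7,0,4)
R 1-4 [J1]: (7,1,4)
link7: (8,1,4)
PS 3-7 [J2]: (8,1,5)
R 0-6 [J1]: (8,2,5)
PS 5-3 [J2]: (8,2,6)
Grübler: 3·7 − 2·2 − 6 = 11

M = 11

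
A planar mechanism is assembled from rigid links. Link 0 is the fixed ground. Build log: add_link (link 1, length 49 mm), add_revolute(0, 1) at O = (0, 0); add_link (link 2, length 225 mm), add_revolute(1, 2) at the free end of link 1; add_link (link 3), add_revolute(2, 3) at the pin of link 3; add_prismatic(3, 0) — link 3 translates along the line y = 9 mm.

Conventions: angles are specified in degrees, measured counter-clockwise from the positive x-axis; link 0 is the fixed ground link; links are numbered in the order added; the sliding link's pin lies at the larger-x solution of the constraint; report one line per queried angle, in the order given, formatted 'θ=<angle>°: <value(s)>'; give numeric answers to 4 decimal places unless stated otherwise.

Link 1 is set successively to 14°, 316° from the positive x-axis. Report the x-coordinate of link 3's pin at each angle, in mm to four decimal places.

geometry: r = 49 mm, L = 225 mm, e = 9 mm
θ=14°: crank pin P = (r cos θ, r sin θ) = (47.544491, 11.854173)
θ=14°: h = r sin θ − e = 11.854173 − 9 = 2.854173
θ=14°: x = r cos θ + √(L² − h²) = 47.544491 + 224.981896 = 272.526387
θ=316°: crank pin P = (r cos θ, r sin θ) = (35.247650, -34.038260)
θ=316°: h = r sin θ − e = -34.038260 − 9 = -43.038260
θ=316°: x = r cos θ + √(L² − h²) = 35.247650 + 220.845440 = 256.093090

θ=14°: 272.5264
θ=316°: 256.0931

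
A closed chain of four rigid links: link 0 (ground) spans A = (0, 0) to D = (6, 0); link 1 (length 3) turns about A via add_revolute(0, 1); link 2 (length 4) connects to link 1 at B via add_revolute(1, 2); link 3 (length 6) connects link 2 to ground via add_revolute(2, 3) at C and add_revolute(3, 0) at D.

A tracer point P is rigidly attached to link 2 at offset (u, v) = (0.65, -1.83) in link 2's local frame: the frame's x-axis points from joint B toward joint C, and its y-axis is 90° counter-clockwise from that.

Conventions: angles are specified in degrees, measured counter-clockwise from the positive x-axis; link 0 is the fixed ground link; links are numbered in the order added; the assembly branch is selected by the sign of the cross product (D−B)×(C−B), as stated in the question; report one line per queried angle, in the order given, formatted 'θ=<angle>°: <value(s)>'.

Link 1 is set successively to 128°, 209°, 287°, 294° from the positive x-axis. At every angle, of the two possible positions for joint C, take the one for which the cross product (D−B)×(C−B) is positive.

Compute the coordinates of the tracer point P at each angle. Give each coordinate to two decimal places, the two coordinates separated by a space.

A=(0,0), D=(6.00,0)
θ=128°: B = A + 3.00·(cos128°, sin128°) = (-1.8470, 2.3640)
θ=128°: |BD| = 8.1954
θ=128°: circle(B,4.00) ∩ circle(D,6.00): a=2.8775, h=2.7785
θ=128°:   candidates: C₊=(1.7097,4.1944) cross=22.771; C₋=(0.1067,-1.1264) cross=-22.771
θ=128°:   branch + wants cross > 0 → take C=(1.7097,4.1944) (cross=22.771)
θ=128°: ex = (C−B)/|BC| = (0.8892,0.4576); ey = (-0.4576,0.8892)
θ=128°: P = B + 0.65·ex + -1.83·ey = (-0.4316,1.0343)
θ=209°: B = A + 3.00·(cos209°, sin209°) = (-2.6239, -1.4544)
θ=209°: |BD| = 8.7456
θ=209°: circle(B,4.00) ∩ circle(D,6.00): a=3.2294, h=2.3603
θ=209°:   candidates: C₊=(0.1680,1.4101) cross=20.642; C₋=(0.9531,-3.2448) cross=-20.642
θ=209°:   branch + wants cross > 0 → take C=(0.1680,1.4101) (cross=20.642)
θ=209°: ex = (C−B)/|BC| = (0.6980,0.7161); ey = (-0.7161,0.6980)
θ=209°: P = B + 0.65·ex + -1.83·ey = (-0.8597,-2.2662)
θ=287°: B = A + 3.00·(cos287°, sin287°) = (0.8771, -2.8689)
θ=287°: |BD| = 5.8715
θ=287°: circle(B,4.00) ∩ circle(D,6.00): a=1.2326, h=3.8053
θ=287°:   candidates: C₊=(0.0932,1.0535) cross=22.343; C₋=(3.8119,-5.5868) cross=-22.343
θ=287°:   branch + wants cross > 0 → take C=(0.0932,1.0535) (cross=22.343)
θ=287°: ex = (C−B)/|BC| = (-0.1960,0.9806); ey = (-0.9806,-0.1960)
θ=287°: P = B + 0.65·ex + -1.83·ey = (2.5442,-1.8729)
θ=294°: B = A + 3.00·(cos294°, sin294°) = (1.2202, -2.7406)
θ=294°: |BD| = 5.5098
θ=294°: circle(B,4.00) ∩ circle(D,6.00): a=0.9399, h=3.8880
θ=294°:   candidates: C₊=(0.1017,1.0998) cross=21.422; C₋=(3.9696,-5.6460) cross=-21.422
θ=294°:   branch + wants cross > 0 → take C=(0.1017,1.0998) (cross=21.422)
θ=294°: ex = (C−B)/|BC| = (-0.2796,0.9601); ey = (-0.9601,-0.2796)
θ=294°: P = B + 0.65·ex + -1.83·ey = (2.7954,-1.6048)

θ=128°: -0.43 1.03
θ=209°: -0.86 -2.27
θ=287°: 2.54 -1.87
θ=294°: 2.80 -1.60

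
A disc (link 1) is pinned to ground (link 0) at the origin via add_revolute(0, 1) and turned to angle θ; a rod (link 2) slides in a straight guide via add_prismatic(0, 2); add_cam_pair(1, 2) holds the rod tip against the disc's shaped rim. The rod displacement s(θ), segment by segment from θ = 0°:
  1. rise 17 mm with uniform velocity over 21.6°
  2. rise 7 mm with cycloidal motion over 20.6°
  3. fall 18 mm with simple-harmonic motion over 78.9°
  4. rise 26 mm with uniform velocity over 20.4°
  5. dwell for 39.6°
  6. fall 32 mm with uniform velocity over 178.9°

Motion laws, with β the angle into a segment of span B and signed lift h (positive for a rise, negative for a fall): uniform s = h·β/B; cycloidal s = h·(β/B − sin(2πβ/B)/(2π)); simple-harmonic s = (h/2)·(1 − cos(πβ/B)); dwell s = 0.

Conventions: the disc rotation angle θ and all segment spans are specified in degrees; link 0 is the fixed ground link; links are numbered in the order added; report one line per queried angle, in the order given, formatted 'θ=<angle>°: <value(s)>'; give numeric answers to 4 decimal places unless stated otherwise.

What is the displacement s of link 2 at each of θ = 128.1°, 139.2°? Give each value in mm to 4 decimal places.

segment 1 (0° to 21.6°, uniform, h = 17) is passed completely: s = 0.0000 + (17) = 17.0000
segment 2 (21.6° to 42.2°, cycloidal, h = 7) is passed completely: s = 17.0000 + (7) = 24.0000
segment 3 (42.2° to 121.1°, simple-harmonic, h = -18) is passed completely: s = 24.0000 + (-18) = 6.0000
θ = 128.1° falls in segment 4 (121.1° to 141.5°, uniform, h = 26): β = 128.1 − 121.1 = 7°, B = 20.4°; Δs = 26·7/20.4 = 8.9216; s = 6.0000 + 8.9216 = 14.9216
θ = 139.2° falls in segment 4 (121.1° to 141.5°, uniform, h = 26): β = 139.2 − 121.1 = 18.1°, B = 20.4°; Δs = 26·18.1/20.4 = 23.0686; s = 6.0000 + 23.0686 = 29.0686

θ=128.1°: 14.9216
θ=139.2°: 29.0686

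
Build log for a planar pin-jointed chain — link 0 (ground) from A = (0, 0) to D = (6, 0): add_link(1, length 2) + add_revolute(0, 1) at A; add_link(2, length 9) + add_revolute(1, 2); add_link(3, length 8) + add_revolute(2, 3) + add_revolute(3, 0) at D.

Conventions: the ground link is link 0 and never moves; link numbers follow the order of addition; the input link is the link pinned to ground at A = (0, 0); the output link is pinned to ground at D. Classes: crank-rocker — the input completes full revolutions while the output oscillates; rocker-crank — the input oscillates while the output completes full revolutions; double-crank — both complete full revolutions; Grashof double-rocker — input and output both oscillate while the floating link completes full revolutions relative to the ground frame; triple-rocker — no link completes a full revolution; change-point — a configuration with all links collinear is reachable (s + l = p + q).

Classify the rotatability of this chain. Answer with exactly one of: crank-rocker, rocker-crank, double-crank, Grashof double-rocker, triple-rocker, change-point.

lengths: ground=6, input=2, coupler=9, output=8
sorted: s=2 (shortest), l=9 (longest), p+q=14
s + l = 11 vs p + q = 14
s + l < p + q (Grashof) with shortest = input link → crank-rocker

crank-rocker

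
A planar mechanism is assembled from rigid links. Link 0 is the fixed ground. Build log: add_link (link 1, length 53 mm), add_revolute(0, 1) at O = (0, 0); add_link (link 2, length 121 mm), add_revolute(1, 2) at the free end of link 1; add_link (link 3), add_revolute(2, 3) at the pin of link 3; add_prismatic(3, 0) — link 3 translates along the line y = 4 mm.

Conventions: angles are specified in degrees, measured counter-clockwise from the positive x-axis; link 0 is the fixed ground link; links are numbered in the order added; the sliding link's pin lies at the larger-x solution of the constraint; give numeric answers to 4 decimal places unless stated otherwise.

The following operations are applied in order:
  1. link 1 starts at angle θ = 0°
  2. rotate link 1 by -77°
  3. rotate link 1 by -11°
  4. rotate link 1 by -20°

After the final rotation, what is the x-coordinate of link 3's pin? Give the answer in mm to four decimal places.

geometry: r = 53 mm, L = 121 mm, e = 4 mm; θ starts at 0°
rotate link 1 by -77°: θ ← 0° -77° = -77°
rotate link 1 by -11°: θ ← -77° -11° = -88°
rotate link 1 by -20°: θ ← -88° -20° = -108°
crank pin P = (r cos θ, r sin θ) = (-16.377901, -50.405995)
h = r sin θ − e = -50.405995 − 4 = -54.405995
x = r cos θ + √(L² − h²) = -16.377901 + 108.078618 = 91.700717

91.7007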